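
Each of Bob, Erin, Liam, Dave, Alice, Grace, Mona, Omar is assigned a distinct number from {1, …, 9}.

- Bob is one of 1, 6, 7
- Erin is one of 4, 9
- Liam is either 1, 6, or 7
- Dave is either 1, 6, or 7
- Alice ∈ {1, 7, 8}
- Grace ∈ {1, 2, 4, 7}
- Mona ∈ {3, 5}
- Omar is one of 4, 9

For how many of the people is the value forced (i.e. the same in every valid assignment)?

2

Erin and Omar between them cover only {4, 9} — a naked pair. Remove those values from Grace.
Bob, Liam, Dave between them cover only {1, 6, 7} — a naked triple. Remove those values from Alice, Grace.
Alice has just one choice, so Alice = 8.
Grace must be 2 (only option left).
Determined: Alice=8, Grace=2. The other people each still have more than one consistent value. That makes 2.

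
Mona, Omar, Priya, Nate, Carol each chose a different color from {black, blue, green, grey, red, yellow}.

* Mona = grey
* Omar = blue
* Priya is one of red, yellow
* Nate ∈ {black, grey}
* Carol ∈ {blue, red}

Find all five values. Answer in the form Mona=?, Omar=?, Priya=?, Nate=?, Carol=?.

Mona has just one choice, so Mona = grey. Remove grey from Nate.
Omar's domain is down to {blue}, so Omar = blue. Remove blue from Carol.
Nate has just one choice, so Nate = black.
Carol must be red (only option left). So Priya can't be red.
Priya's domain is down to {yellow}, so Priya = yellow.

Mona=grey, Omar=blue, Priya=yellow, Nate=black, Carol=red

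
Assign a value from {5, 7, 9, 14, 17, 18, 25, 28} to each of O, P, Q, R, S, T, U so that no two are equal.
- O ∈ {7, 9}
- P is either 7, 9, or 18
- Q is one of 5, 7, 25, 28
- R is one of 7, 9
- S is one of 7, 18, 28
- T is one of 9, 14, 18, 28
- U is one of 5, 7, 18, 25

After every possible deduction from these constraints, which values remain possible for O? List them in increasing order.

7, 9

The 7 variables draw from only 7 values {5, 7, 9, 14, 18, 25, 28}, so each is used; only T can be 14, hence T = 14.
O and R between them cover only {7, 9} — a naked pair. Remove those values from P, Q, S, U.
P must be 18 (only option left). Eliminate 18 elsewhere: S, U.
S's domain is down to {28}, so S = 28. So Q can't be 28.
No further eliminations apply; O can still be any of 7, 9.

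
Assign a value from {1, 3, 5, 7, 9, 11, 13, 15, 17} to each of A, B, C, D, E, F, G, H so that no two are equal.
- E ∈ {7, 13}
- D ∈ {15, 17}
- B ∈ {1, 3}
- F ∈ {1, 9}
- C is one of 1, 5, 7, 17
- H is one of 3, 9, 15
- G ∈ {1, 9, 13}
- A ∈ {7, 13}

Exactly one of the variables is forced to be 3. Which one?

B

Among the 8 variables, 5 fits only C (and all 8 values in {1, 3, 5, 7, 9, 13, 15, 17} must be used), so C = 5.
The 7 still-open variables together cover exactly {1, 3, 7, 9, 13, 15, 17} — 7 values for 7 variables — and 17 appears only in D's list, so D = 17.
The 6 still-open variables draw from only 6 values {1, 3, 7, 9, 13, 15}, so each is used; only H can be 15, hence H = 15.
Among the 5 still-open variables, 3 fits only B (and all 5 values in {1, 3, 7, 9, 13} must be used), so B = 3.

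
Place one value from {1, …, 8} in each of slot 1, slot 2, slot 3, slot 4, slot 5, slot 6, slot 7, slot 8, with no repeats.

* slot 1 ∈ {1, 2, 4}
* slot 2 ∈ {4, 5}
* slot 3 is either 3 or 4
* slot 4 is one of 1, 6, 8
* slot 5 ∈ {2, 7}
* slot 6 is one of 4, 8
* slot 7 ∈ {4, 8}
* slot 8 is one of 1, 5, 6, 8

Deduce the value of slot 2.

5

The 8 variables together cover exactly {1, 2, 3, 4, 5, 6, 7, 8} — 8 values for 8 variables — and 3 appears only in slot 3's list, so slot 3 = 3.
Among the 7 still-open variables, 7 fits only slot 5 (and all 7 values in {1, 2, 4, 5, 6, 7, 8} must be used), so slot 5 = 7.
The 6 still-open variables together cover exactly {1, 2, 4, 5, 6, 8} — 6 values for 6 variables — and 2 appears only in slot 1's list, so slot 1 = 2.
slot 6 and slot 7 share exactly the 2 values {4, 8}; by pigeonhole those values go to them, so strike 4, 8 from slot 2, slot 4, slot 8.
So slot 2 = 5.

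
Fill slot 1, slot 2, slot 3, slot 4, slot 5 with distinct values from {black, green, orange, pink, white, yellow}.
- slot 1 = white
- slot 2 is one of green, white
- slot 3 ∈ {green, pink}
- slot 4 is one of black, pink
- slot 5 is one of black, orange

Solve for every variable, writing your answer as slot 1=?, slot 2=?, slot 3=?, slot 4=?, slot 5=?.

slot 1 has just one choice, so slot 1 = white. Strike white from slot 2.
slot 2 has just one choice, so slot 2 = green. So slot 3 can't be green.
slot 3 has just one choice, so slot 3 = pink. Strike pink from slot 4.
slot 4 must be black (only option left). Strike black from slot 5.
slot 5 has just one choice, so slot 5 = orange.

slot 1=white, slot 2=green, slot 3=pink, slot 4=black, slot 5=orange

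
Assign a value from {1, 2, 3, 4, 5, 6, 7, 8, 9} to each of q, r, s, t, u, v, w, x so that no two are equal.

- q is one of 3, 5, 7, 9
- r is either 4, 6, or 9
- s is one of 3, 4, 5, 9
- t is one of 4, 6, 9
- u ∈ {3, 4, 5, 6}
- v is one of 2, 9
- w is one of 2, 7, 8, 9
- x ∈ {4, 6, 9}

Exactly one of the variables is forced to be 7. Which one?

q

The 8 variables draw from only 8 values {2, 3, 4, 5, 6, 7, 8, 9}, so each is used; only w can be 8, hence w = 8.
The 7 still-open variables draw from only 7 values {2, 3, 4, 5, 6, 7, 9}, so each is used; only v can be 2, hence v = 2.
The 6 still-open variables draw from only 6 values {3, 4, 5, 6, 7, 9}, so each is used; only q can be 7, hence q = 7.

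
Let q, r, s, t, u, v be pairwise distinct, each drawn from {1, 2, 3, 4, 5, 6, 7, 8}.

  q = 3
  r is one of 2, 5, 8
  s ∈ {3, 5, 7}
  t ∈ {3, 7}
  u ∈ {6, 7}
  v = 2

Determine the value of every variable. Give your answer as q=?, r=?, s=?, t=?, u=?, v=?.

q has just one choice, so q = 3. Strike 3 from s, t.
t must be 7 (only option left). Strike 7 from s, u.
u has just one choice, so u = 6.
That leaves v = 2. Remove 2 from r.
s has just one choice, so s = 5. So r can't be 5.
That leaves r = 8.

q=3, r=8, s=5, t=7, u=6, v=2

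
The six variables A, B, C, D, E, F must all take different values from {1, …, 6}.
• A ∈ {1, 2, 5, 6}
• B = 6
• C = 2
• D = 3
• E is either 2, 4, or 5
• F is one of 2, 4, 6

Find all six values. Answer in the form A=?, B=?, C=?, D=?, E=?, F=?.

A=1, B=6, C=2, D=3, E=5, F=4

B's domain is down to {6}, so B = 6. Strike 6 from A, F.
C must be 2 (only option left). So A, E, F can't be 2.
D has just one choice, so D = 3.
F must be 4 (only option left). Strike 4 from E.
That leaves E = 5. So A can't be 5.
That leaves A = 1.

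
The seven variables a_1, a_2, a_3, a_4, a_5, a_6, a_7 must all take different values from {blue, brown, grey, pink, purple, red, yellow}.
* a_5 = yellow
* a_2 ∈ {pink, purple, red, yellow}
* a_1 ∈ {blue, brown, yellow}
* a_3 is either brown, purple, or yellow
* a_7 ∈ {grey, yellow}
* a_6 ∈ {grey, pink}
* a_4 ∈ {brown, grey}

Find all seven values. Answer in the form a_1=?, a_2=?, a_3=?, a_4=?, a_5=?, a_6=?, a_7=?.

a_1=blue, a_2=red, a_3=purple, a_4=brown, a_5=yellow, a_6=pink, a_7=grey

a_5 must be yellow (only option left). Remove yellow from a_1, a_2, a_3, a_7.
a_7 has just one choice, so a_7 = grey. So a_4, a_6 can't be grey.
a_4's domain is down to {brown}, so a_4 = brown. Strike brown from a_1, a_3.
That leaves a_6 = pink. Remove pink from a_2.
That leaves a_1 = blue.
a_3 must be purple (only option left). Eliminate purple elsewhere: a_2.
a_2's domain is down to {red}, so a_2 = red.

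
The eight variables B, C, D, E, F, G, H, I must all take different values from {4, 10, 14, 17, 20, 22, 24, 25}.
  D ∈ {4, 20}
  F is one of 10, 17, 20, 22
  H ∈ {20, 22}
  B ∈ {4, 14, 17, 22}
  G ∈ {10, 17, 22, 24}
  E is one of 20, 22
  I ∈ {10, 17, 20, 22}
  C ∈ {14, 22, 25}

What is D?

4

The 8 variables together cover exactly {4, 10, 14, 17, 20, 22, 24, 25} — 8 values for 8 variables — and 24 appears only in G's list, so G = 24.
Among the 7 still-open variables, 25 fits only C (and all 7 values in {4, 10, 14, 17, 20, 22, 25} must be used), so C = 25.
The 6 still-open variables draw from only 6 values {4, 10, 14, 17, 20, 22}, so each is used; only B can be 14, hence B = 14.
The 5 still-open variables draw from only 5 values {4, 10, 17, 20, 22}, so each is used; only D can be 4, hence D = 4.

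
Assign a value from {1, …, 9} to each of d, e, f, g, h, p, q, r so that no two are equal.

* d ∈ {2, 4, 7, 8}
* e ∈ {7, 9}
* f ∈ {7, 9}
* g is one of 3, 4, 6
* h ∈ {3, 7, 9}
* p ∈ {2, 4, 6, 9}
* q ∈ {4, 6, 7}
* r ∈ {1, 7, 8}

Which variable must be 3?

The 8 variables together cover exactly {1, 2, 3, 4, 6, 7, 8, 9} — 8 values for 8 variables — and 1 appears only in r's list, so r = 1.
The 7 still-open variables together cover exactly {2, 3, 4, 6, 7, 8, 9} — 7 values for 7 variables — and 8 appears only in d's list, so d = 8.
The 6 still-open variables together cover exactly {2, 3, 4, 6, 7, 9} — 6 values for 6 variables — and 2 appears only in p's list, so p = 2.
e and f share exactly the 2 values {7, 9}; by pigeonhole those values go to them, so strike 7, 9 from h, q.
So 3 goes to h.

h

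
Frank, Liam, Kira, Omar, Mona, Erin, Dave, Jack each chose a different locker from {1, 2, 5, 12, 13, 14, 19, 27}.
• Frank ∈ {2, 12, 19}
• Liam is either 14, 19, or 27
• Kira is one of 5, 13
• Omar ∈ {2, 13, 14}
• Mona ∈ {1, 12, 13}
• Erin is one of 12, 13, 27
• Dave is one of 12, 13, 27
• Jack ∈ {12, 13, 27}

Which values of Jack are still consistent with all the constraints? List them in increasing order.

12, 13, 27

The 8 variables together cover exactly {1, 2, 5, 12, 13, 14, 19, 27} — 8 values for 8 variables — and 1 appears only in Mona's list, so Mona = 1.
Among the 7 still-open variables, 5 fits only Kira (and all 7 values in {2, 5, 12, 13, 14, 19, 27} must be used), so Kira = 5.
Erin, Dave, Jack share exactly the 3 values {12, 13, 27}; by pigeonhole those values go to them, so strike 12, 13, 27 from Frank, Liam, Omar.
No further eliminations apply; Jack can still be any of 12, 13, 27.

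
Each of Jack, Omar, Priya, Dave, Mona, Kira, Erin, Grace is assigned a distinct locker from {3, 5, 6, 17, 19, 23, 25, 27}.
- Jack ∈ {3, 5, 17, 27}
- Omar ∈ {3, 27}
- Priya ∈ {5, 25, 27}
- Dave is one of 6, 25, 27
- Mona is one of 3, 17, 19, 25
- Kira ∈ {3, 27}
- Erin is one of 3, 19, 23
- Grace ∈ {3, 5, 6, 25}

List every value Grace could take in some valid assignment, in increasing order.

The 8 variables together cover exactly {3, 5, 6, 17, 19, 23, 25, 27} — 8 values for 8 variables — and 23 appears only in Erin's list, so Erin = 23.
Among the 7 still-open variables, 19 fits only Mona (and all 7 values in {3, 5, 6, 17, 19, 25, 27} must be used), so Mona = 19.
Among the 6 still-open variables, 17 fits only Jack (and all 6 values in {3, 5, 6, 17, 25, 27} must be used), so Jack = 17.
Omar and Kira share exactly the 2 values {3, 27}; by pigeonhole those values go to them, so strike 3, 27 from Priya, Dave, Grace.
No further eliminations apply; Grace can still be any of 5, 6, 25.

5, 6, 25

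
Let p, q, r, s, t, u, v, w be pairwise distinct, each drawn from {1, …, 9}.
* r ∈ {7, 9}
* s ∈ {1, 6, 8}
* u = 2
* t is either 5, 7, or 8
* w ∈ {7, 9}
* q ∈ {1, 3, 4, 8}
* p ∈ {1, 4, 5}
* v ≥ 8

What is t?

5

u's domain is down to {2}, so u = 2.
r and w share exactly the 2 values {7, 9}; by pigeonhole those values go to them, so strike 7, 9 from t, v.
v must be 8 (only option left). Strike 8 from q, s, t.
So t = 5.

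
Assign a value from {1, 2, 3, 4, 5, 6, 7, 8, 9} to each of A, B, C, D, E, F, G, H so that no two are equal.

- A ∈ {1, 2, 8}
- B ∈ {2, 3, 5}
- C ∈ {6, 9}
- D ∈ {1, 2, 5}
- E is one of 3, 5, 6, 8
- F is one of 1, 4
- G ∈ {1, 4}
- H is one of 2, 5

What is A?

8

The 8 variables together cover exactly {1, 2, 3, 4, 5, 6, 8, 9} — 8 values for 8 variables — and 9 appears only in C's list, so C = 9.
Among the 7 still-open variables, 6 fits only E (and all 7 values in {1, 2, 3, 4, 5, 6, 8} must be used), so E = 6.
The 6 still-open variables draw from only 6 values {1, 2, 3, 4, 5, 8}, so each is used; only B can be 3, hence B = 3.
The 5 still-open variables together cover exactly {1, 2, 4, 5, 8} — 5 values for 5 variables — and 8 appears only in A's list, so A = 8.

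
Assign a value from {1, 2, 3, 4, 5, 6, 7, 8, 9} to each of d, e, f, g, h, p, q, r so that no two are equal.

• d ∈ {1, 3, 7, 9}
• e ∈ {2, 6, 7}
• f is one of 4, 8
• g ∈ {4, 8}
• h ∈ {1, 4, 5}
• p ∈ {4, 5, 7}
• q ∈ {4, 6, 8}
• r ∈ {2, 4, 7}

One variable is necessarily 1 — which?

h

f and g between them cover only {4, 8} — a naked pair. Remove those values from h, p, q, r.
q must be 6 (only option left). Remove 6 from e.
e and r share exactly the 2 values {2, 7}; by pigeonhole those values go to them, so strike 2, 7 from d, p.
p must be 5 (only option left). Remove 5 from h.
So 1 goes to h.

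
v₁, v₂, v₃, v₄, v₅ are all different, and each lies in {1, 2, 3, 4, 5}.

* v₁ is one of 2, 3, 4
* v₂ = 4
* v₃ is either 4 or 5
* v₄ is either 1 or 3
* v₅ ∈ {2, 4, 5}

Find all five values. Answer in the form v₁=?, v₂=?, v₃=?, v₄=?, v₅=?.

v₁=3, v₂=4, v₃=5, v₄=1, v₅=2

v₂'s domain is down to {4}, so v₂ = 4. Strike 4 from v₁, v₃, v₅.
v₃ must be 5 (only option left). So v₅ can't be 5.
v₅ must be 2 (only option left). So v₁ can't be 2.
v₁ has just one choice, so v₁ = 3. Remove 3 from v₄.
v₄ has just one choice, so v₄ = 1.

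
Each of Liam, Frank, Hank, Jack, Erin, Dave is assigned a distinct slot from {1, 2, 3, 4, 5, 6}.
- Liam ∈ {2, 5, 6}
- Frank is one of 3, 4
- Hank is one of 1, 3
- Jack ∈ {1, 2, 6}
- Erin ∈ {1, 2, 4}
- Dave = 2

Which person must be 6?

Dave has just one choice, so Dave = 2. Remove 2 from Liam, Jack, Erin.
The 5 still-open variables together cover exactly {1, 3, 4, 5, 6} — 5 values for 5 variables — and 5 appears only in Liam's list, so Liam = 5.
The 4 still-open variables draw from only 4 values {1, 3, 4, 6}, so each is used; only Jack can be 6, hence Jack = 6.

Jack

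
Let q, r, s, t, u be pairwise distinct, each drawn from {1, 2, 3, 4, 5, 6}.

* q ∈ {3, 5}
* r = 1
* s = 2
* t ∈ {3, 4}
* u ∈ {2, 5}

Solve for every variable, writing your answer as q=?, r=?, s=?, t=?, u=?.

r must be 1 (only option left).
s has just one choice, so s = 2. Eliminate 2 elsewhere: u.
u's domain is down to {5}, so u = 5. Strike 5 from q.
q has just one choice, so q = 3. Eliminate 3 elsewhere: t.
t's domain is down to {4}, so t = 4.

q=3, r=1, s=2, t=4, u=5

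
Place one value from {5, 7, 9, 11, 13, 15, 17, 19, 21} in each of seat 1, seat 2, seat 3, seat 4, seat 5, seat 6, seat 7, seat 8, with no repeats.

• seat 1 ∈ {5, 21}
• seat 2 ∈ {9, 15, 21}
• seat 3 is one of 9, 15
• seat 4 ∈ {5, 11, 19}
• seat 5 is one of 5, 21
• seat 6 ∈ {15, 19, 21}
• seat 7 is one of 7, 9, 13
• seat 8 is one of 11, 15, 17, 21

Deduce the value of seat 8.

17

seat 1 and seat 5 share exactly the 2 values {5, 21}; by pigeonhole those values go to them, so strike 5, 21 from seat 2, seat 4, seat 6, seat 8.
seat 2 and seat 3 share exactly the 2 values {9, 15}; by pigeonhole those values go to them, so strike 9, 15 from seat 6, seat 7, seat 8.
seat 6 must be 19 (only option left). Eliminate 19 elsewhere: seat 4.
That leaves seat 4 = 11. Remove 11 from seat 8.
So seat 8 = 17.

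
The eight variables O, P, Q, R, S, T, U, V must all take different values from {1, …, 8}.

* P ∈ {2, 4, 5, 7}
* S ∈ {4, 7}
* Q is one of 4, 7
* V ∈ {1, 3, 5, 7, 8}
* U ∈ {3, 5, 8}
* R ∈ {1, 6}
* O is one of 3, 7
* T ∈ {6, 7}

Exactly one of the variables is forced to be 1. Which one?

R

The 8 variables draw from only 8 values {1, 2, 3, 4, 5, 6, 7, 8}, so each is used; only P can be 2, hence P = 2.
Q and S between them cover only {4, 7} — a naked pair. Remove those values from O, T, V.
O must be 3 (only option left). Remove 3 from U, V.
That leaves T = 6. So R can't be 6.
So 1 goes to R.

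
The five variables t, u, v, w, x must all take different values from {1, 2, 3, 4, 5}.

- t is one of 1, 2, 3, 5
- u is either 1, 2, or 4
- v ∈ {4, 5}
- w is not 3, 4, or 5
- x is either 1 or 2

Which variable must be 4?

u

The 5 variables draw from only 5 values {1, 2, 3, 4, 5}, so each is used; only t can be 3, hence t = 3.
The 4 still-open variables draw from only 4 values {1, 2, 4, 5}, so each is used; only v can be 5, hence v = 5.
Among the 3 still-open variables, 4 fits only u (and all 3 values in {1, 2, 4} must be used), so u = 4.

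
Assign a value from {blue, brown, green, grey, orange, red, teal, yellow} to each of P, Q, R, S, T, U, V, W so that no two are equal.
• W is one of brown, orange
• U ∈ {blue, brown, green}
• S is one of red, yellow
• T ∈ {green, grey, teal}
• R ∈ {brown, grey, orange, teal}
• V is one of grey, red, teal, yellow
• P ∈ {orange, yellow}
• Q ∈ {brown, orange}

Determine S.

red

Among the 8 variables, blue fits only U (and all 8 values in {blue, brown, green, grey, orange, red, teal, yellow} must be used), so U = blue.
The 7 still-open variables together cover exactly {brown, green, grey, orange, red, teal, yellow} — 7 values for 7 variables — and green appears only in T's list, so T = green.
Q and W between them cover only {brown, orange} — a naked pair. Remove those values from P, R.
P has just one choice, so P = yellow. Eliminate yellow elsewhere: S, V.
So S = red.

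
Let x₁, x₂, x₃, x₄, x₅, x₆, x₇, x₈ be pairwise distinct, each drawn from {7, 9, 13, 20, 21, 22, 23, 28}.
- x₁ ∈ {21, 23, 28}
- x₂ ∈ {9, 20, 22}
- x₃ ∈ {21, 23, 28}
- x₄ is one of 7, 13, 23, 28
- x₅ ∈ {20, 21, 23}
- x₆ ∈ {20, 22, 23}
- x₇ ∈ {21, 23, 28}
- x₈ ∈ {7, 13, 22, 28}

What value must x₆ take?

22

The 8 variables together cover exactly {7, 9, 13, 20, 21, 22, 23, 28} — 8 values for 8 variables — and 9 appears only in x₂'s list, so x₂ = 9.
x₁, x₃, x₇ between them cover only {21, 23, 28} — a naked triple. Remove those values from x₄, x₅, x₆, x₈.
x₅'s domain is down to {20}, so x₅ = 20. So x₆ can't be 20.
So x₆ = 22.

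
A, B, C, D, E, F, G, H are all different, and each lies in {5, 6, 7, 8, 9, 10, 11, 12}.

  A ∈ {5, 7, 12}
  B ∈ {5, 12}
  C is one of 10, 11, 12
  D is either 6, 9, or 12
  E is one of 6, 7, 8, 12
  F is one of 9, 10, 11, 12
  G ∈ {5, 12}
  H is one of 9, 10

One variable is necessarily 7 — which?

Among the 8 variables, 8 fits only E (and all 8 values in {5, 6, 7, 8, 9, 10, 11, 12} must be used), so E = 8.
The 7 still-open variables draw from only 7 values {5, 6, 7, 9, 10, 11, 12}, so each is used; only D can be 6, hence D = 6.
The 6 still-open variables together cover exactly {5, 7, 9, 10, 11, 12} — 6 values for 6 variables — and 7 appears only in A's list, so A = 7.

A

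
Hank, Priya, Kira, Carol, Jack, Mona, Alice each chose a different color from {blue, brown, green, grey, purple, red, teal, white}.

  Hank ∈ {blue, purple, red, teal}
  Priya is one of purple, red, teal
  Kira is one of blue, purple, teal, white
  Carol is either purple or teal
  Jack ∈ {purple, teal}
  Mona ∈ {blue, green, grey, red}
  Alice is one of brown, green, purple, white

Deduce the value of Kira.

The 2 variables Carol and Jack are confined to {purple, teal}, which locks those values in; drop them from Hank, Priya, Kira, Alice.
Priya has just one choice, so Priya = red. So Hank, Mona can't be red.
Hank has just one choice, so Hank = blue. Eliminate blue elsewhere: Kira, Mona.
So Kira = white.

white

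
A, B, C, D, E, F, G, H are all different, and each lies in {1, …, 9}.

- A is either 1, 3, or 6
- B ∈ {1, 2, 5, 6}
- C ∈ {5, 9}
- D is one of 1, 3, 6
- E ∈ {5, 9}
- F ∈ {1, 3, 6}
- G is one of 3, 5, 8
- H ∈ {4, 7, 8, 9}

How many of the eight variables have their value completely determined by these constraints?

2

The 2 variables C and E are confined to {5, 9}, which locks those values in; drop them from B, G, H.
A, D, F between them cover only {1, 3, 6} — a naked triple. Remove those values from B, G.
B must be 2 (only option left).
That leaves G = 8. Strike 8 from H.
Determined: B=2, G=8. The other variables each still have more than one consistent value. That makes 2.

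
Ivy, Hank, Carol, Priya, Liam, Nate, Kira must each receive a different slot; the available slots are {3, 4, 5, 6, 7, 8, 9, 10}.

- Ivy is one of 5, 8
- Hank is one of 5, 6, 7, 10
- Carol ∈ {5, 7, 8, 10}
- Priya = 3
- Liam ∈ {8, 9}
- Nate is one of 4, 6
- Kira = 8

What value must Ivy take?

5

Priya's domain is down to {3}, so Priya = 3.
Kira must be 8 (only option left). Eliminate 8 elsewhere: Ivy, Carol, Liam.
So Ivy = 5.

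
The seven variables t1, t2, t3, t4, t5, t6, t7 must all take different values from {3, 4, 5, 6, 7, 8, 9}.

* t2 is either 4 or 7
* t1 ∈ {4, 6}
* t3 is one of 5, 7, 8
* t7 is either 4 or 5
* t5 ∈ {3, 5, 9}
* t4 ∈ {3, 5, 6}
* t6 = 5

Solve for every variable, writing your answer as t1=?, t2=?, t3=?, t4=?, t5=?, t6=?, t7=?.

t6 has just one choice, so t6 = 5. Strike 5 from t3, t4, t5, t7.
t7 has just one choice, so t7 = 4. Remove 4 from t1, t2.
That leaves t1 = 6. So t4 can't be 6.
That leaves t2 = 7. Strike 7 from t3.
t3 has just one choice, so t3 = 8.
t4 has just one choice, so t4 = 3. Eliminate 3 elsewhere: t5.
t5 has just one choice, so t5 = 9.

t1=6, t2=7, t3=8, t4=3, t5=9, t6=5, t7=4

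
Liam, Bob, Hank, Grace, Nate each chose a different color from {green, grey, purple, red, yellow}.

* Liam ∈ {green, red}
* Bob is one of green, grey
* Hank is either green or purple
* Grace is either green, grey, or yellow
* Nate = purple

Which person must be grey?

Bob

Nate's domain is down to {purple}, so Nate = purple. Strike purple from Hank.
Hank's domain is down to {green}, so Hank = green. Strike green from Liam, Bob, Grace.
So grey goes to Bob.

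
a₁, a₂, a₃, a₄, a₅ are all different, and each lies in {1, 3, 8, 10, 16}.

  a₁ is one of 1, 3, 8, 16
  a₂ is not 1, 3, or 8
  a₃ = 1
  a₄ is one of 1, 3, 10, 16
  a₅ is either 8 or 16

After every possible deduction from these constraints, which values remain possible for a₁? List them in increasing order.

a₃ has just one choice, so a₃ = 1. Remove 1 from a₁, a₄.
No further eliminations apply; a₁ can still be any of 3, 8, 16.

3, 8, 16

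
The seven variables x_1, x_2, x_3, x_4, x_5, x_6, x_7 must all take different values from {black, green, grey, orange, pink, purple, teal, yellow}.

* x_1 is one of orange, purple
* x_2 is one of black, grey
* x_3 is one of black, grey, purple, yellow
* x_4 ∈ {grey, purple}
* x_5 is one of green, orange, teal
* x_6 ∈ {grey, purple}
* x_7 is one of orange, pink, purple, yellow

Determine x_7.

pink

The 2 variables x_4 and x_6 are confined to {grey, purple}, which locks those values in; drop them from x_1, x_2, x_3, x_7.
That leaves x_1 = orange. Strike orange from x_5, x_7.
That leaves x_2 = black. Eliminate black elsewhere: x_3.
x_3 has just one choice, so x_3 = yellow. So x_7 can't be yellow.
So x_7 = pink.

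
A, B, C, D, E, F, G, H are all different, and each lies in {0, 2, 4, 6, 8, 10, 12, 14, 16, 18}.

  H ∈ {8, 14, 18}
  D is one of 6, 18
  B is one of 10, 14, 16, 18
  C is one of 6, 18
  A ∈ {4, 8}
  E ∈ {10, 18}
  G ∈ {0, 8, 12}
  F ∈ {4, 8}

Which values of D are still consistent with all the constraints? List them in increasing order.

6, 18

A and F between them cover only {4, 8} — a naked pair. Remove those values from G, H.
C and D share exactly the 2 values {6, 18}; by pigeonhole those values go to them, so strike 6, 18 from B, E, H.
E has just one choice, so E = 10. Strike 10 from B.
H has just one choice, so H = 14. Strike 14 from B.
B's domain is down to {16}, so B = 16.
No further eliminations apply; D can still be any of 6, 18.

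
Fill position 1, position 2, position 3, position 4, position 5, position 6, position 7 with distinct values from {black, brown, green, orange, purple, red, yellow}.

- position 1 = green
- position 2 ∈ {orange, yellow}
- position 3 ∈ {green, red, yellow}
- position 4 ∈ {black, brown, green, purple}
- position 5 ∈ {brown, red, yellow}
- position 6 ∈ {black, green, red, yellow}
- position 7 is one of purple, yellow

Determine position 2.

position 1's domain is down to {green}, so position 1 = green. Remove green from position 3, position 4, position 6.
Among the 6 still-open variables, orange fits only position 2 (and all 6 values in {black, brown, orange, purple, red, yellow} must be used), so position 2 = orange.

orange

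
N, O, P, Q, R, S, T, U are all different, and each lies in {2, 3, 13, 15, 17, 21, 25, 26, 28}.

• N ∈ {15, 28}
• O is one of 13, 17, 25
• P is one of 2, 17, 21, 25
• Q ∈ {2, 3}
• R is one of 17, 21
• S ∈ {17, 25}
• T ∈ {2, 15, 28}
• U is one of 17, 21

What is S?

25

Among the 8 variables, 3 fits only Q (and all 8 values in {2, 3, 13, 15, 17, 21, 25, 28} must be used), so Q = 3.
The 7 still-open variables draw from only 7 values {2, 13, 15, 17, 21, 25, 28}, so each is used; only O can be 13, hence O = 13.
The 2 variables R and U are confined to {17, 21}, which locks those values in; drop them from P, S.
So S = 25.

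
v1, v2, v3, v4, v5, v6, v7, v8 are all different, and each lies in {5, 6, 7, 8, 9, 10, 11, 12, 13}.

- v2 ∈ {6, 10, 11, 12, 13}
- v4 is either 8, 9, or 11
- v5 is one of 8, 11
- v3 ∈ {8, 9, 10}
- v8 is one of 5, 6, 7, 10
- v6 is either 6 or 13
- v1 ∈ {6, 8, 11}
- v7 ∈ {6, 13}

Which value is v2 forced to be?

v6 and v7 between them cover only {6, 13} — a naked pair. Remove those values from v1, v2, v8.
v1 and v5 share exactly the 2 values {8, 11}; by pigeonhole those values go to them, so strike 8, 11 from v2, v3, v4.
v4's domain is down to {9}, so v4 = 9. Eliminate 9 elsewhere: v3.
v3 has just one choice, so v3 = 10. Remove 10 from v2, v8.
So v2 = 12.

12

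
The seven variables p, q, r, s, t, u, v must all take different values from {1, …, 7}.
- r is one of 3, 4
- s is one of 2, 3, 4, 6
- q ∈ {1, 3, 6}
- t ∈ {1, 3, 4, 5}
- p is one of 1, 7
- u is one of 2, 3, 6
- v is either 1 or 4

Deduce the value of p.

7

The 7 variables together cover exactly {1, 2, 3, 4, 5, 6, 7} — 7 values for 7 variables — and 5 appears only in t's list, so t = 5.
Among the 6 still-open variables, 7 fits only p (and all 6 values in {1, 2, 3, 4, 6, 7} must be used), so p = 7.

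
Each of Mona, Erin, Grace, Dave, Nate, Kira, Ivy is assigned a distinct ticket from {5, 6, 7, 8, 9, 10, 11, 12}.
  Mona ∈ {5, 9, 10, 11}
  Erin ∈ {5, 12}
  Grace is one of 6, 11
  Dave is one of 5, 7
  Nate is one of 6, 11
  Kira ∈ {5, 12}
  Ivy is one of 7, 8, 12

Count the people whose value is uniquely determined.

Erin and Kira between them cover only {5, 12} — a naked pair. Remove those values from Mona, Dave, Ivy.
That leaves Dave = 7. Strike 7 from Ivy.
Ivy must be 8 (only option left).
The 2 variables Grace and Nate are confined to {6, 11}, which locks those values in; drop them from Mona.
Determined: Dave=7, Ivy=8. The other people each still have more than one consistent value. That makes 2.

2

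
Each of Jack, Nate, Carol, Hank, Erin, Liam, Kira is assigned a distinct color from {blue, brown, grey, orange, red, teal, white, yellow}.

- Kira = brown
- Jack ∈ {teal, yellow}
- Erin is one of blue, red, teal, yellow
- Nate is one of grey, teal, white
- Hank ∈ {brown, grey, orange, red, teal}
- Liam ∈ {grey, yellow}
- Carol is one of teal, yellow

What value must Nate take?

white

Kira's domain is down to {brown}, so Kira = brown. Remove brown from Hank.
The 2 variables Jack and Carol are confined to {teal, yellow}, which locks those values in; drop them from Nate, Hank, Erin, Liam.
That leaves Liam = grey. So Nate, Hank can't be grey.
So Nate = white.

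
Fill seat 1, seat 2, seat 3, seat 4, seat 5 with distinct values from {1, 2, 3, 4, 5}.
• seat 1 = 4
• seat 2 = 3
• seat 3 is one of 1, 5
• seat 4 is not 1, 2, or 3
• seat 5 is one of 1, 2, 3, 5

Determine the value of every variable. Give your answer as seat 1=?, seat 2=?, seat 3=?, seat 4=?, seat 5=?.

seat 1=4, seat 2=3, seat 3=1, seat 4=5, seat 5=2

seat 1's domain is down to {4}, so seat 1 = 4. Strike 4 from seat 4.
seat 2 has just one choice, so seat 2 = 3. Strike 3 from seat 5.
seat 4's domain is down to {5}, so seat 4 = 5. So seat 3, seat 5 can't be 5.
seat 3 has just one choice, so seat 3 = 1. Remove 1 from seat 5.
That leaves seat 5 = 2.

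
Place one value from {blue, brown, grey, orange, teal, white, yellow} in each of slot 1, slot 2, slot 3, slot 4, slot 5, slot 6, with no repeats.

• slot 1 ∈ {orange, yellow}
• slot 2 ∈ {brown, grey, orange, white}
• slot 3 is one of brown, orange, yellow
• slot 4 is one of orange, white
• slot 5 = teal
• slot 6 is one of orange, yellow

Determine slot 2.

slot 5 must be teal (only option left).
Among the 5 still-open variables, grey fits only slot 2 (and all 5 values in {brown, grey, orange, white, yellow} must be used), so slot 2 = grey.

grey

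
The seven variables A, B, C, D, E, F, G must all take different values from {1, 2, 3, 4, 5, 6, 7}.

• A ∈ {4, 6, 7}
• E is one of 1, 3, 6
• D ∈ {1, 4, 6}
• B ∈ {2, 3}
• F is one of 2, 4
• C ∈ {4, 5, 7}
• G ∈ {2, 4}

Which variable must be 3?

The 7 variables together cover exactly {1, 2, 3, 4, 5, 6, 7} — 7 values for 7 variables — and 5 appears only in C's list, so C = 5.
The 6 still-open variables together cover exactly {1, 2, 3, 4, 6, 7} — 6 values for 6 variables — and 7 appears only in A's list, so A = 7.
F and G between them cover only {2, 4} — a naked pair. Remove those values from B, D.
So 3 goes to B.

B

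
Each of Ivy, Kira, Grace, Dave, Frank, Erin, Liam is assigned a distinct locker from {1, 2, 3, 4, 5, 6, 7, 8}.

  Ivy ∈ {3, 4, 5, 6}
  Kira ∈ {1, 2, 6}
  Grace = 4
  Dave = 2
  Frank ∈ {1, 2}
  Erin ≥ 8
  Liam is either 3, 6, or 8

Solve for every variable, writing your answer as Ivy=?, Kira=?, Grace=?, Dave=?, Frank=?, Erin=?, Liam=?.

Ivy=5, Kira=6, Grace=4, Dave=2, Frank=1, Erin=8, Liam=3

Grace's domain is down to {4}, so Grace = 4. Remove 4 from Ivy.
Dave must be 2 (only option left). So Kira, Frank can't be 2.
Frank has just one choice, so Frank = 1. So Kira can't be 1.
Erin has just one choice, so Erin = 8. Remove 8 from Liam.
Kira must be 6 (only option left). So Ivy, Liam can't be 6.
Liam must be 3 (only option left). Remove 3 from Ivy.
That leaves Ivy = 5.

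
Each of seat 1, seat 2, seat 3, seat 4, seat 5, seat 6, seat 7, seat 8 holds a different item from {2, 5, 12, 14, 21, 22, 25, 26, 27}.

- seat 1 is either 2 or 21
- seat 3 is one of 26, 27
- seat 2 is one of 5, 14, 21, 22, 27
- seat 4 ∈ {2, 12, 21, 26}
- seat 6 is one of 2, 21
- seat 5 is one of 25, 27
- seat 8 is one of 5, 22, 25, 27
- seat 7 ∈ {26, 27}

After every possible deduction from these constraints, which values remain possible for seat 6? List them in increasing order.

2, 21

seat 1 and seat 6 share exactly the 2 values {2, 21}; by pigeonhole those values go to them, so strike 2, 21 from seat 2, seat 4.
seat 3 and seat 7 share exactly the 2 values {26, 27}; by pigeonhole those values go to them, so strike 26, 27 from seat 2, seat 4, seat 5, seat 8.
That leaves seat 4 = 12.
seat 5 has just one choice, so seat 5 = 25. Eliminate 25 elsewhere: seat 8.
No further eliminations apply; seat 6 can still be any of 2, 21.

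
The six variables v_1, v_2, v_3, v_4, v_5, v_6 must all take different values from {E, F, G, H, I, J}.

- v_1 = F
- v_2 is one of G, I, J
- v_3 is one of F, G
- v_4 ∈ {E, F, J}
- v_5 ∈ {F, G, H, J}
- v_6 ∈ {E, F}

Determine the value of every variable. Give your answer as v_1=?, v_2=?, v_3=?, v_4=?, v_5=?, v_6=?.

v_1's domain is down to {F}, so v_1 = F. So v_3, v_4, v_5, v_6 can't be F.
That leaves v_3 = G. Strike G from v_2, v_5.
That leaves v_6 = E. Eliminate E elsewhere: v_4.
v_4's domain is down to {J}, so v_4 = J. Strike J from v_2, v_5.
That leaves v_5 = H.
That leaves v_2 = I.

v_1=F, v_2=I, v_3=G, v_4=J, v_5=H, v_6=E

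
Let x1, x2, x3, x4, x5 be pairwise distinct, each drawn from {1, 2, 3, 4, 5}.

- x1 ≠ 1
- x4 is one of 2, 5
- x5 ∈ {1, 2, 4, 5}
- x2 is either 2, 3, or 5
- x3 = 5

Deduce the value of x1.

4

x3 has just one choice, so x3 = 5. So x1, x2, x4, x5 can't be 5.
x4 must be 2 (only option left). Eliminate 2 elsewhere: x1, x2, x5.
x2 has just one choice, so x2 = 3. Strike 3 from x1.
So x1 = 4.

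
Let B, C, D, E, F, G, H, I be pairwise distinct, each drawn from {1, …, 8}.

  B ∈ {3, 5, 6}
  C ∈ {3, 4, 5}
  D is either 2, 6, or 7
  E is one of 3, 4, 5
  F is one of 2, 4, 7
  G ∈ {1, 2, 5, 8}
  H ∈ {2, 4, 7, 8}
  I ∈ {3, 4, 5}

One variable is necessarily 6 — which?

B

The 8 variables together cover exactly {1, 2, 3, 4, 5, 6, 7, 8} — 8 values for 8 variables — and 1 appears only in G's list, so G = 1.
The 7 still-open variables draw from only 7 values {2, 3, 4, 5, 6, 7, 8}, so each is used; only H can be 8, hence H = 8.
The 3 variables C, E, I are confined to {3, 4, 5}, which locks those values in; drop them from B, F.
So 6 goes to B.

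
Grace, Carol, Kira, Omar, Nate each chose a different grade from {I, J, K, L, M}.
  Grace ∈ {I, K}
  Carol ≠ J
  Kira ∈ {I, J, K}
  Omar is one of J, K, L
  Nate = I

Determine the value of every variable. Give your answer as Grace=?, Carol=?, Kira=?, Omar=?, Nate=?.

Nate has just one choice, so Nate = I. Remove I from Grace, Carol, Kira.
Grace has just one choice, so Grace = K. Remove K from Carol, Kira, Omar.
That leaves Kira = J. Remove J from Omar.
Omar must be L (only option left). Eliminate L elsewhere: Carol.
That leaves Carol = M.

Grace=K, Carol=M, Kira=J, Omar=L, Nate=I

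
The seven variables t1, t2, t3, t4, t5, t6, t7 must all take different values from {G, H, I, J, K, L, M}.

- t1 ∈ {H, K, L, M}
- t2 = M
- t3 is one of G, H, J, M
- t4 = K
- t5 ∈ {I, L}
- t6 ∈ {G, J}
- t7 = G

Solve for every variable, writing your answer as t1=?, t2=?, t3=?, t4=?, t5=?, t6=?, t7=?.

t1=L, t2=M, t3=H, t4=K, t5=I, t6=J, t7=G

t2 has just one choice, so t2 = M. Remove M from t1, t3.
t4 must be K (only option left). Eliminate K elsewhere: t1.
t7 must be G (only option left). Remove G from t3, t6.
t6 must be J (only option left). Remove J from t3.
t3 has just one choice, so t3 = H. Eliminate H elsewhere: t1.
t1's domain is down to {L}, so t1 = L. Eliminate L elsewhere: t5.
t5 has just one choice, so t5 = I.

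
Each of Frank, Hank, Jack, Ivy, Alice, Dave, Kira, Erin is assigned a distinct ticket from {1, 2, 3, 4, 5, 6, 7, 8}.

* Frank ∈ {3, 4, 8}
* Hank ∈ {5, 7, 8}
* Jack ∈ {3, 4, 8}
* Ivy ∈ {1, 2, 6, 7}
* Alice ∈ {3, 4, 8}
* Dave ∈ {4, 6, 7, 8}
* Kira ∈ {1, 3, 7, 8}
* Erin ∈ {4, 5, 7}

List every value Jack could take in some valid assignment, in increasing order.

3, 4, 8

The 8 variables draw from only 8 values {1, 2, 3, 4, 5, 6, 7, 8}, so each is used; only Ivy can be 2, hence Ivy = 2.
The 7 still-open variables together cover exactly {1, 3, 4, 5, 6, 7, 8} — 7 values for 7 variables — and 1 appears only in Kira's list, so Kira = 1.
The 6 still-open variables together cover exactly {3, 4, 5, 6, 7, 8} — 6 values for 6 variables — and 6 appears only in Dave's list, so Dave = 6.
Frank, Jack, Alice between them cover only {3, 4, 8} — a naked triple. Remove those values from Hank, Erin.
No further eliminations apply; Jack can still be any of 3, 4, 8.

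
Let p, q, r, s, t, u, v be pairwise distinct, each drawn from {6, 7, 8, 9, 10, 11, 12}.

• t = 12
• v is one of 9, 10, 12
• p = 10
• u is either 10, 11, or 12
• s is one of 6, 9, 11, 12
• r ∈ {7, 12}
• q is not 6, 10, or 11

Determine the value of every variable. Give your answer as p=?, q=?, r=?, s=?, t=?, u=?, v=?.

p's domain is down to {10}, so p = 10. So u, v can't be 10.
t's domain is down to {12}, so t = 12. So q, r, s, u, v can't be 12.
u must be 11 (only option left). Eliminate 11 elsewhere: s.
v has just one choice, so v = 9. Strike 9 from q, s.
r has just one choice, so r = 7. So q can't be 7.
s must be 6 (only option left).
q's domain is down to {8}, so q = 8.

p=10, q=8, r=7, s=6, t=12, u=11, v=9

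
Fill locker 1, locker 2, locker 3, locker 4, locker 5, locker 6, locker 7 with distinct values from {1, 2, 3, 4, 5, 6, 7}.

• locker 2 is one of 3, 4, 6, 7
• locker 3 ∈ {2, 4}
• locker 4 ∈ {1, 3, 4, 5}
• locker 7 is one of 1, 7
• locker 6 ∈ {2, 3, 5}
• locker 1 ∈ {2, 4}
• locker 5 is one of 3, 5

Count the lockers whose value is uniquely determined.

3

The 7 variables draw from only 7 values {1, 2, 3, 4, 5, 6, 7}, so each is used; only locker 2 can be 6, hence locker 2 = 6.
The 6 still-open variables together cover exactly {1, 2, 3, 4, 5, 7} — 6 values for 6 variables — and 7 appears only in locker 7's list, so locker 7 = 7.
The 5 still-open variables draw from only 5 values {1, 2, 3, 4, 5}, so each is used; only locker 4 can be 1, hence locker 4 = 1.
locker 1 and locker 3 between them cover only {2, 4} — a naked pair. Remove those values from locker 6.
Determined: locker 2=6, locker 4=1, locker 7=7. The other lockers each still have more than one consistent value. That makes 3.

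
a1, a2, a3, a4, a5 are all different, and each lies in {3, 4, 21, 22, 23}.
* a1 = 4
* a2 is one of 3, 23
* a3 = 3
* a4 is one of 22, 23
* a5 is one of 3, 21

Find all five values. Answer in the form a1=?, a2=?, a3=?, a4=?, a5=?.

a1=4, a2=23, a3=3, a4=22, a5=21

a1 has just one choice, so a1 = 4.
a3 must be 3 (only option left). Remove 3 from a2, a5.
a5's domain is down to {21}, so a5 = 21.
That leaves a2 = 23. Remove 23 from a4.
a4 has just one choice, so a4 = 22.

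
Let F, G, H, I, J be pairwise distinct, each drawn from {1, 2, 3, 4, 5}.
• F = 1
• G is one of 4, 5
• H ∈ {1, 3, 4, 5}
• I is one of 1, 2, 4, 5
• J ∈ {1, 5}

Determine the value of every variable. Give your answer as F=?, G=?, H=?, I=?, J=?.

F=1, G=4, H=3, I=2, J=5

F's domain is down to {1}, so F = 1. Strike 1 from H, I, J.
J has just one choice, so J = 5. Eliminate 5 elsewhere: G, H, I.
G must be 4 (only option left). So H, I can't be 4.
H's domain is down to {3}, so H = 3.
I's domain is down to {2}, so I = 2.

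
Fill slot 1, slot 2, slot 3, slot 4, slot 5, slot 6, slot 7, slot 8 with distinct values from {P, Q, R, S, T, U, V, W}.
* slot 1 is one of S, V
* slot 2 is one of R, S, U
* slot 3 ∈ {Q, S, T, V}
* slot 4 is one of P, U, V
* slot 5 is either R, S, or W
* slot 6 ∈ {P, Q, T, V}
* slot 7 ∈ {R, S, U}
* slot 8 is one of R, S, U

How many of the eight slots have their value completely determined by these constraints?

3

The 8 variables draw from only 8 values {P, Q, R, S, T, U, V, W}, so each is used; only slot 5 can be W, hence slot 5 = W.
slot 2, slot 7, slot 8 between them cover only {R, S, U} — a naked triple. Remove those values from slot 1, slot 3, slot 4.
slot 1 must be V (only option left). Eliminate V elsewhere: slot 3, slot 4, slot 6.
slot 4 has just one choice, so slot 4 = P. So slot 6 can't be P.
Determined: slot 1=V, slot 4=P, slot 5=W. The other slots each still have more than one consistent value. That makes 3.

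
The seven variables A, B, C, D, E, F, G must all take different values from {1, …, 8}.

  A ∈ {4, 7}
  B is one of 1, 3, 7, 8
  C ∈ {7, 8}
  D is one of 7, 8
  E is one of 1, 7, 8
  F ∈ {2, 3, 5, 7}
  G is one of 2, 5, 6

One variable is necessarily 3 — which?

C and D share exactly the 2 values {7, 8}; by pigeonhole those values go to them, so strike 7, 8 from A, B, E, F.
A's domain is down to {4}, so A = 4.
That leaves E = 1. So B can't be 1.
So 3 goes to B.

B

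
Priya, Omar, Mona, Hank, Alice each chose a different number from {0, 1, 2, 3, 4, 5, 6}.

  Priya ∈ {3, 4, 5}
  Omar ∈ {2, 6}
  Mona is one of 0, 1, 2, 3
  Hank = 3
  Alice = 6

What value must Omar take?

2

Hank's domain is down to {3}, so Hank = 3. Strike 3 from Priya, Mona.
Alice must be 6 (only option left). Strike 6 from Omar.
So Omar = 2.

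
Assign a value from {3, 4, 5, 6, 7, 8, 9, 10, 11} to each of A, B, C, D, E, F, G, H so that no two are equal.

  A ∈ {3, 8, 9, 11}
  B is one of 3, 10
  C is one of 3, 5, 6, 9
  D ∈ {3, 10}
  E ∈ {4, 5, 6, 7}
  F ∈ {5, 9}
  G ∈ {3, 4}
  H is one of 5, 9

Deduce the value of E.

7

B and D between them cover only {3, 10} — a naked pair. Remove those values from A, C, G.
G must be 4 (only option left). So E can't be 4.
F and H share exactly the 2 values {5, 9}; by pigeonhole those values go to them, so strike 5, 9 from A, C, E.
C's domain is down to {6}, so C = 6. So E can't be 6.
So E = 7.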